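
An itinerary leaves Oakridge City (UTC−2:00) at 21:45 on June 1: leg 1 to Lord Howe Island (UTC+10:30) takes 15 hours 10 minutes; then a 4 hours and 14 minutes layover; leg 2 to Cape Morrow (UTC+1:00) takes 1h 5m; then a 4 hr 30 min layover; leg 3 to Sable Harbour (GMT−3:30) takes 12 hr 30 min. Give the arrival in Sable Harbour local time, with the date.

09:44 on Jun 3

Convert departure to UTC: 21:45 + 2:00 = 23:45 UTC on Jun 1.
Add 15 hours and 10 minutes leg 1 → 14:55 UTC (Jun 2).
Add 4 hours and 14 minutes layover in Lord Howe Island → 19:09 UTC.
Add 1 hour and 5 minutes leg 2 → 20:14 UTC.
Add 4 hours and 30 minutes layover in Cape Morrow → 00:44 UTC (Jun 3).
Add 12 hours and 30 minutes leg 3 → 13:14 UTC.
Sable Harbour is UTC−3:30, so local arrival = 13:14 − 3:30 = 09:44 on Jun 3.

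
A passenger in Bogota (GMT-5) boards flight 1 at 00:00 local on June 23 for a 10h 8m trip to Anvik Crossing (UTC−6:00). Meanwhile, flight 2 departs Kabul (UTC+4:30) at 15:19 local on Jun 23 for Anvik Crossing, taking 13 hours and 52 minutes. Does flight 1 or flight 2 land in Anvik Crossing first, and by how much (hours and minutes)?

Flight 1 in UTC: 00:00 + 5:00 = 05:00 on Jun 23.
+10 hours and 8 minutes → arrive 15:08 UTC on Jun 23.
Flight 2 in UTC: 15:19 − 4:30 = 10:49 on Jun 23.
+13 hours 52 minutes → arrive 00:41 UTC on Jun 24.
Flight 1 lands earlier by 9 hours 33 minutes.

the first, by 9 hours 33 minutes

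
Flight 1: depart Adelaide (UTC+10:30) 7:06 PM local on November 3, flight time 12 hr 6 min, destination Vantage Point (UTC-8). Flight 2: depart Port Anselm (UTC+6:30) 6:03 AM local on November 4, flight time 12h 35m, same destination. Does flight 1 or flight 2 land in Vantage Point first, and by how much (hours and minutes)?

Flight 1 in UTC: 7:06 PM − 10:30 = 8:36 AM on Nov 3.
+12 hours 6 minutes → arrive 8:42 PM UTC on Nov 3.
Flight 2 in UTC: 6:03 AM − 6:30 = 11:33 PM on Nov 3.
+12 hours and 35 minutes → arrive 12:08 PM UTC on Nov 4.
Flight 1 lands earlier by 15 hours 26 minutes.

the first, by 15 hours 26 minutes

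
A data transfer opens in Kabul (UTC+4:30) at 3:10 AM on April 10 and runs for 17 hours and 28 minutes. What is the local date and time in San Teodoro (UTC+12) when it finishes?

4:08 AM on April 11

San Teodoro is 7:30 ahead of Kabul.
After 17 hours and 28 minutes it is 8:38 PM in Kabul.
Shift by the zone difference: 8:38 PM + 7:30 = 4:08 AM on Apr 11 in San Teodoro.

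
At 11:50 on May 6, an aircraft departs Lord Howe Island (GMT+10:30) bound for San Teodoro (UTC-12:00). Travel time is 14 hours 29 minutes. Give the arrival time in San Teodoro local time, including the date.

03:49 on May 6

Convert departure to UTC: 11:50 − 10:30 = 01:20 UTC on May 6.
Add 14 hours and 29 minutes travel time → 15:49 UTC.
San Teodoro is UTC−12:00, so local arrival = 15:49 − 12:00 = 03:49 on May 6.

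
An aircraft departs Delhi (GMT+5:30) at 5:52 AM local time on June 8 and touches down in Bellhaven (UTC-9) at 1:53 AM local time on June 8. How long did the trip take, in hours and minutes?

Bellhaven is 14:30 behind Delhi.
Clock-face elapsed time (ignoring zones) is −3 hours 59 minutes.
Actual elapsed = −3 hours 59 minutes + 14:30 = 10 hours 31 minutes.

10 hours 31 minutes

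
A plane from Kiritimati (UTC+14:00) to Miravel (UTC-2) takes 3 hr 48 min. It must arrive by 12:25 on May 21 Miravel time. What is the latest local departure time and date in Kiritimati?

00:37 on May 22

Target arrival in UTC: 12:25 + 2:00 = 14:25 on May 21.
Subtract 3 hours 48 minutes → departure 10:37 UTC on May 21.
Kiritimati is UTC+14:00: 10:37 + 14:00 = 00:37 on May 22.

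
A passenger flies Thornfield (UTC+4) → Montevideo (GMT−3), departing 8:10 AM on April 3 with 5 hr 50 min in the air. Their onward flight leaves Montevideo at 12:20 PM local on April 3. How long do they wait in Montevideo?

Convert departure to UTC: 8:10 AM − 4:00 = 4:10 AM UTC on Apr 3.
Add 5 hours and 50 minutes flight time → 10:00 AM UTC.
Montevideo is UTC−3:00, so local arrival = 10:00 AM − 3:00 = 7:00 AM on Apr 3.
Layover = 12:20 PM − 7:00 AM = 5 hours 20 minutes.

5 hours 20 minutes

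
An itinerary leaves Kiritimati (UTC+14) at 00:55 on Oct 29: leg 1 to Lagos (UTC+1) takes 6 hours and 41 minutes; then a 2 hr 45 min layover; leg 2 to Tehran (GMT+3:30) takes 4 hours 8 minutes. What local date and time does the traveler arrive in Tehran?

03:59 on Oct 29

Convert departure to UTC: 00:55 − 14:00 = 10:55 UTC on Oct 28.
Add 6 hours 41 minutes leg 1 → 17:36 UTC.
Add 2 hours and 45 minutes layover in Lagos → 20:21 UTC.
Add 4 hours and 8 minutes leg 2 → 00:29 UTC (Oct 29).
Tehran is UTC+3:30, so local arrival = 00:29 + 3:30 = 03:59 on Oct 29.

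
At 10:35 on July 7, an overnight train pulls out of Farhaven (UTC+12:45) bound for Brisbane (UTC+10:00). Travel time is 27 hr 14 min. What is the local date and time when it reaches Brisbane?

11:04 on Jul 8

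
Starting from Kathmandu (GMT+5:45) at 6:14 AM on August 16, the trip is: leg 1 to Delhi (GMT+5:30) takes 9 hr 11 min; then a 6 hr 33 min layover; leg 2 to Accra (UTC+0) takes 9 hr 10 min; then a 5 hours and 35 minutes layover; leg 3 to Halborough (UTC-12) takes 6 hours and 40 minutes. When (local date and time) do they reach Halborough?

Convert departure to UTC: 6:14 AM − 5:45 = 12:29 AM UTC on Aug 16.
Add 9 hours 11 minutes leg 1 → 9:40 AM UTC.
Add 6 hours and 33 minutes layover in Delhi → 4:13 PM UTC.
Add 9 hours 10 minutes leg 2 → 1:23 AM UTC (Aug 17).
Add 5 hours 35 minutes layover in Accra → 6:58 AM UTC.
Add 6 hours 40 minutes leg 3 → 1:38 PM UTC.
Halborough is UTC−12:00, so local arrival = 1:38 PM − 12:00 = 1:38 AM on Aug 17.

1:38 AM on August 17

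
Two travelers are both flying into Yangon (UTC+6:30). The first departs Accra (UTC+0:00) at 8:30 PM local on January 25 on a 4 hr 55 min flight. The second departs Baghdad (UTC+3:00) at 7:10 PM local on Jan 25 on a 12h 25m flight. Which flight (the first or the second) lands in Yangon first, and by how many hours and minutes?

the first, by 3 hours 10 minutes

Flight 1 departs at 8:30 PM UTC (Jan 25).
+4 hours and 55 minutes → arrive 1:25 AM UTC on Jan 26.
Flight 2 in UTC: 7:10 PM − 3:00 = 4:10 PM on Jan 25.
+12 hours 25 minutes → arrive 4:35 AM UTC on Jan 26.
Flight 1 lands earlier by 3 hours 10 minutes.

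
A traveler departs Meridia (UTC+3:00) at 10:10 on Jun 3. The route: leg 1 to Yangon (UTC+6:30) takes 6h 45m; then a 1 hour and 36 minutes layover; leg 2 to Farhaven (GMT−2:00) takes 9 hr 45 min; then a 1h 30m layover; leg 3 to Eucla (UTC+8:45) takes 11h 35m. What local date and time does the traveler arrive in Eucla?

23:06 on June 4

Convert departure to UTC: 10:10 − 3:00 = 07:10 UTC on Jun 3.
Add 6 hours 45 minutes leg 1 → 13:55 UTC.
Add 1 hour and 36 minutes layover in Yangon → 15:31 UTC.
Add 9 hours 45 minutes leg 2 → 01:16 UTC (Jun 4).
Add 1 hour and 30 minutes layover in Farhaven → 02:46 UTC.
Add 11 hours and 35 minutes leg 3 → 14:21 UTC.
Eucla is UTC+8:45, so local arrival = 14:21 + 8:45 = 23:06 on Jun 4.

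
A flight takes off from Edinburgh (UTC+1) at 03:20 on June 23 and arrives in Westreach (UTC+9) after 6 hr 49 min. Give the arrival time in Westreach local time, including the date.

Westreach is 8:00 ahead of Edinburgh.
After 6 hours 49 minutes it is 10:09 in Edinburgh.
Shift by the zone difference: 10:09 + 8:00 = 18:09 on Jun 23 in Westreach.

18:09 on Jun 23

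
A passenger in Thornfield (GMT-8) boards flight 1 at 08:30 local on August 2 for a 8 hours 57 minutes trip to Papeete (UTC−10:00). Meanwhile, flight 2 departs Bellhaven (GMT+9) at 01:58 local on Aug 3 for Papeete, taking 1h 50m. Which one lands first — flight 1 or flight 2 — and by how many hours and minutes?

the second, by 6 hours 39 minutes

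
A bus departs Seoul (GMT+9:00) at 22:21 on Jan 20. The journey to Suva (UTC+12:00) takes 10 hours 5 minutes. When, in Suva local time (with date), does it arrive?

Suva is 3:00 ahead of Seoul.
After 10 hours 5 minutes it is 08:26 (Jan 21) in Seoul.
Shift by the zone difference: 08:26 + 3:00 = 11:26 on Jan 21 in Suva.

11:26 on Jan 21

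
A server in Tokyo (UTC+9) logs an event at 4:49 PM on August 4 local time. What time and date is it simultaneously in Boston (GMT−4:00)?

Boston is 13:00 behind Tokyo.
Shift by the zone difference: 4:49 PM − 13:00 = 3:49 AM on Aug 4 in Boston.

3:49 AM on August 4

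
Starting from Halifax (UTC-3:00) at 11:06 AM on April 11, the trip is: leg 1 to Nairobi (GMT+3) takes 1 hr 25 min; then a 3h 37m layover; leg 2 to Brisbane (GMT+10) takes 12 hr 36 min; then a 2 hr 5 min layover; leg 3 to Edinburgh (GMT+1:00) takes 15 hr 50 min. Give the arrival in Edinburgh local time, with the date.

Convert departure to UTC: 11:06 AM + 3:00 = 2:06 PM UTC on Apr 11.
Add 1 hour and 25 minutes leg 1 → 3:31 PM UTC.
Add 3 hours 37 minutes layover in Nairobi → 7:08 PM UTC.
Add 12 hours and 36 minutes leg 2 → 7:44 AM UTC (Apr 12).
Add 2 hours and 5 minutes layover in Brisbane → 9:49 AM UTC.
Add 15 hours 50 minutes leg 3 → 1:39 AM UTC (Apr 13).
Edinburgh is UTC+1:00, so local arrival = 1:39 AM + 1:00 = 2:39 AM on Apr 13.

2:39 AM on April 13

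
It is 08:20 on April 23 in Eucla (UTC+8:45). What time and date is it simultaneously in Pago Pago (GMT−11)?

12:35 on April 22

In UTC: 08:20 − 8:45 = 23:35 on Apr 22.
Pago Pago is UTC−11:00: 23:35 − 11:00 = 12:35 on Apr 22.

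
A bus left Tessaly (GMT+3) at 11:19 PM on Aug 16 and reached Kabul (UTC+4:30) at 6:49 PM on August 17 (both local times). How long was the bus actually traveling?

Departure in UTC: 11:19 PM − 3:00 = 8:19 PM on Aug 16.
Arrival in UTC: 6:49 PM − 4:30 = 2:19 PM on Aug 17.
Elapsed = 2:19 PM − 8:19 PM (+1 day) = 18 hours.

18 hours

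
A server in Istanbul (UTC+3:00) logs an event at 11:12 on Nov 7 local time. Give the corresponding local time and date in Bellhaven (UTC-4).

In UTC: 11:12 − 3:00 = 08:12 on Nov 7.
Bellhaven is UTC−4:00: 08:12 − 4:00 = 04:12 on Nov 7.

04:12 on Nov 7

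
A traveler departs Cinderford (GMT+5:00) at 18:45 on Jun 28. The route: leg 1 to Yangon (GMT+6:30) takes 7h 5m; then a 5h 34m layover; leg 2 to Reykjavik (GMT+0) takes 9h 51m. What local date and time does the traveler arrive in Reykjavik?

12:15 on Jun 29

Convert departure to UTC: 18:45 − 5:00 = 13:45 UTC on Jun 28.
Add 7 hours and 5 minutes leg 1 → 20:50 UTC.
Add 5 hours and 34 minutes layover in Yangon → 02:24 UTC (Jun 29).
Add 9 hours and 51 minutes leg 2 → 12:15 UTC.
Reykjavik is UTC+0, so local arrival is the same: 12:15 on Jun 29.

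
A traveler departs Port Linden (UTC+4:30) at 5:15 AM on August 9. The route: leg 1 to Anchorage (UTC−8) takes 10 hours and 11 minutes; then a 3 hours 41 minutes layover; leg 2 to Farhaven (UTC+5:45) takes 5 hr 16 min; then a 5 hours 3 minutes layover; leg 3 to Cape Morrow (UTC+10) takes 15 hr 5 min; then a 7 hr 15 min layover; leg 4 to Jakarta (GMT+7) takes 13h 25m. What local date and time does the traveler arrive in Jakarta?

7:41 PM on August 11

Convert departure to UTC: 5:15 AM − 4:30 = 12:45 AM UTC on Aug 9.
Add 10 hours 11 minutes leg 1 → 10:56 AM UTC.
Add 3 hours 41 minutes layover in Anchorage → 2:37 PM UTC.
Add 5 hours and 16 minutes leg 2 → 7:53 PM UTC.
Add 5 hours and 3 minutes layover in Farhaven → 12:56 AM UTC (Aug 10).
Add 15 hours 5 minutes leg 3 → 4:01 PM UTC.
Add 7 hours and 15 minutes layover in Cape Morrow → 11:16 PM UTC.
Add 13 hours 25 minutes leg 4 → 12:41 PM UTC (Aug 11).
Jakarta is UTC+7:00, so local arrival = 12:41 PM + 7:00 = 7:41 PM on Aug 11.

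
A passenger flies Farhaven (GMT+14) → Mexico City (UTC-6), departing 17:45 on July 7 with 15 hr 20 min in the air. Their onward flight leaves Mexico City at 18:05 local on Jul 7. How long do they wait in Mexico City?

5 hours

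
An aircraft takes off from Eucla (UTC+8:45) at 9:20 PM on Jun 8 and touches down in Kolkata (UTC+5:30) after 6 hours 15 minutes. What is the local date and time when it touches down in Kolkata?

Kolkata is 3:15 behind Eucla.
After 6 hours and 15 minutes it is 3:35 AM (Jun 9) in Eucla.
Shift by the zone difference: 3:35 AM − 3:15 = 12:20 AM on Jun 9 in Kolkata.

12:20 AM on June 9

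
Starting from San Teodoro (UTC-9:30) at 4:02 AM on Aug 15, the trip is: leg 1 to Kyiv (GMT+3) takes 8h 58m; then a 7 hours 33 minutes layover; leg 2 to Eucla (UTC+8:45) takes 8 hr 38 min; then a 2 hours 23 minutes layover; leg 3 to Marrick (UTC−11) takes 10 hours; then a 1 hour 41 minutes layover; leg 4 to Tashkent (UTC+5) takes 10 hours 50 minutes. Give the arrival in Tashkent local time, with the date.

Convert departure to UTC: 4:02 AM + 9:30 = 1:32 PM UTC on Aug 15.
Add 8 hours 58 minutes leg 1 → 10:30 PM UTC.
Add 7 hours and 33 minutes layover in Kyiv → 6:03 AM UTC (Aug 16).
Add 8 hours 38 minutes leg 2 → 2:41 PM UTC.
Add 2 hours and 23 minutes layover in Eucla → 5:04 PM UTC.
Add 10 hours leg 3 → 3:04 AM UTC (Aug 17).
Add 1 hour and 41 minutes layover in Marrick → 4:45 AM UTC.
Add 10 hours and 50 minutes leg 4 → 3:35 PM UTC.
Tashkent is UTC+5:00, so local arrival = 3:35 PM + 5:00 = 8:35 PM on Aug 17.

8:35 PM on Aug 17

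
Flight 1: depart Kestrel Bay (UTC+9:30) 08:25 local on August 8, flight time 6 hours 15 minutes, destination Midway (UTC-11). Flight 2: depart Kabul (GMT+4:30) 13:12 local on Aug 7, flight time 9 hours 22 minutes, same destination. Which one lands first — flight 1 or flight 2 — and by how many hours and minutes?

Flight 1 in UTC: 08:25 − 9:30 = 22:55 on Aug 7.
+6 hours and 15 minutes → arrive 05:10 UTC on Aug 8.
Flight 2 in UTC: 13:12 − 4:30 = 08:42 on Aug 7.
+9 hours 22 minutes → arrive 18:04 UTC on Aug 7.
Flight 2 lands earlier by 11 hours 6 minutes.

the second, by 11 hours 6 minutes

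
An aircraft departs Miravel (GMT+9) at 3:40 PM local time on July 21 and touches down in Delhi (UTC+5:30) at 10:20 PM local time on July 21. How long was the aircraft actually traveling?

Departure in UTC: 3:40 PM − 9:00 = 6:40 AM on Jul 21.
Arrival in UTC: 10:20 PM − 5:30 = 4:50 PM on Jul 21.
Elapsed = 4:50 PM − 6:40 AM = 10 hours 10 minutes.

10 hours 10 minutes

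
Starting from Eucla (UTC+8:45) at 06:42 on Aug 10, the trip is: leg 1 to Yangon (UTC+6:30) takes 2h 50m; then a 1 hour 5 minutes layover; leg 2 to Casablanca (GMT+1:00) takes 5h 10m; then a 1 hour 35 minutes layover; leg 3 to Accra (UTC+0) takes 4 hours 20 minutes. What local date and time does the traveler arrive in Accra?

12:57 on August 10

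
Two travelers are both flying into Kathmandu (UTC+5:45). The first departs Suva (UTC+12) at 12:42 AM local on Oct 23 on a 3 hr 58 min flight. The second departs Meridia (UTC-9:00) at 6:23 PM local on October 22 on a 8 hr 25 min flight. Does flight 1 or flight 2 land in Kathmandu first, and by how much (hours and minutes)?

Flight 1 in UTC: 12:42 AM − 12:00 = 12:42 PM on Oct 22.
+3 hours and 58 minutes → arrive 4:40 PM UTC on Oct 22.
Flight 2 in UTC: 6:23 PM + 9:00 = 3:23 AM on Oct 23.
+8 hours and 25 minutes → arrive 11:48 AM UTC on Oct 23.
Flight 1 lands earlier by 19 hours 8 minutes.

the first, by 19 hours 8 minutes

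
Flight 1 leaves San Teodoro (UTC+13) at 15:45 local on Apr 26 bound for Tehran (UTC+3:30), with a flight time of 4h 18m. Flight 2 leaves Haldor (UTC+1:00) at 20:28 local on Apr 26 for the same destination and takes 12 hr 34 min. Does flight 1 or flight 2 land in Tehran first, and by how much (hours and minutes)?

the first, by 24 hours 59 minutes

Flight 1 in UTC: 15:45 − 13:00 = 02:45 on Apr 26.
+4 hours 18 minutes → arrive 07:03 UTC on Apr 26.
Flight 2 in UTC: 20:28 − 1:00 = 19:28 on Apr 26.
+12 hours 34 minutes → arrive 08:02 UTC on Apr 27.
Flight 1 lands earlier by 24 hours 59 minutes.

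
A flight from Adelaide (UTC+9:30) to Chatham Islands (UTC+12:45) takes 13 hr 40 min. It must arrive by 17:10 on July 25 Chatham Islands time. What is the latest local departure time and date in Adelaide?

Target arrival in UTC: 17:10 − 12:45 = 04:25 on Jul 25.
Subtract 13 hours 40 minutes → departure 14:45 UTC on Jul 24.
Adelaide is UTC+9:30: 14:45 + 9:30 = 00:15 on Jul 25.

00:15 on July 25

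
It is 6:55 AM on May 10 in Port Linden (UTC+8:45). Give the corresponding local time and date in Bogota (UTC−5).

5:10 PM on May 9

Bogota is 13:45 behind Port Linden.
Shift by the zone difference: 6:55 AM − 13:45 = 5:10 PM on May 9 in Bogota.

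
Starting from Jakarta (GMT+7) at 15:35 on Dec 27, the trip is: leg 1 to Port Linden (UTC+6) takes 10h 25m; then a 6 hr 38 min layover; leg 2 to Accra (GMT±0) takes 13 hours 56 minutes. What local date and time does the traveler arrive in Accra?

Convert departure to UTC: 15:35 − 7:00 = 08:35 UTC on Dec 27.
Add 10 hours and 25 minutes leg 1 → 19:00 UTC.
Add 6 hours 38 minutes layover in Port Linden → 01:38 UTC (Dec 28).
Add 13 hours and 56 minutes leg 2 → 15:34 UTC.
Accra is UTC+0, so local arrival is the same: 15:34 on Dec 28.

15:34 on December 28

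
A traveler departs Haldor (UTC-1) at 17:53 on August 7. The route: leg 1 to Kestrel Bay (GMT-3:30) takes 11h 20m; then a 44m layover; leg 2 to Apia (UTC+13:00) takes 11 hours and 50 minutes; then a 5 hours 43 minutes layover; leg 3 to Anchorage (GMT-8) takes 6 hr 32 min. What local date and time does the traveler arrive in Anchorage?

Convert departure to UTC: 17:53 + 1:00 = 18:53 UTC on Aug 7.
Add 11 hours and 20 minutes leg 1 → 06:13 UTC (Aug 8).
Add 44 minutes layover in Kestrel Bay → 06:57 UTC.
Add 11 hours 50 minutes leg 2 → 18:47 UTC.
Add 5 hours and 43 minutes layover in Apia → 00:30 UTC (Aug 9).
Add 6 hours and 32 minutes leg 3 → 07:02 UTC.
Anchorage is UTC−8:00, so local arrival = 07:02 − 8:00 = 23:02 on Aug 8.

23:02 on Aug 8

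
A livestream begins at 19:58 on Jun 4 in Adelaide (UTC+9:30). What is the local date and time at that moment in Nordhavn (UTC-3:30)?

In UTC: 19:58 − 9:30 = 10:28 on Jun 4.
Nordhavn is UTC−3:30: 10:28 − 3:30 = 06:58 on Jun 4.

06:58 on Jun 4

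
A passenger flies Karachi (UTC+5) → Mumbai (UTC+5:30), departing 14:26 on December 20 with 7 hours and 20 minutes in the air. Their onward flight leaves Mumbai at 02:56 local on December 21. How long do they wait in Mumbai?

Convert departure to UTC: 14:26 − 5:00 = 09:26 UTC on Dec 20.
Add 7 hours and 20 minutes flight time → 16:46 UTC.
Mumbai is UTC+5:30, so local arrival = 16:46 + 5:30 = 22:16 on Dec 20.
Layover = 02:56 − 22:16 (+1 day) = 4 hours 40 minutes.

4 hours 40 minutes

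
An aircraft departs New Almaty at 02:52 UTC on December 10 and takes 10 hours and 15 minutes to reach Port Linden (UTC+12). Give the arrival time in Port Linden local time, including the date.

01:07 on Dec 11

Departure is given in UTC: 02:52 on Dec 10.
Add 10 hours 15 minutes → 13:07 UTC.
Port Linden is UTC+12:00: 13:07 + 12:00 = 01:07 on Dec 11.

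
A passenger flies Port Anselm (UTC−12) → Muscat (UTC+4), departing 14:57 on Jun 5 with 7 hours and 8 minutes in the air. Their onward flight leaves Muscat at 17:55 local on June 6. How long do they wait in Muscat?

Convert departure to UTC: 14:57 + 12:00 = 02:57 UTC on Jun 6.
Add 7 hours 8 minutes flight time → 10:05 UTC.
Muscat is UTC+4:00, so local arrival = 10:05 + 4:00 = 14:05 on Jun 6.
Layover = 17:55 − 14:05 = 3 hours 50 minutes.

3 hours 50 minutes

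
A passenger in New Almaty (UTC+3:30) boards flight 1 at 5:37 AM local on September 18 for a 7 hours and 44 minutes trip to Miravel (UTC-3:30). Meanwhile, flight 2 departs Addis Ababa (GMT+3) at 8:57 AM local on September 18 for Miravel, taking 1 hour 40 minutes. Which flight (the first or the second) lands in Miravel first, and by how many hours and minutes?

Flight 1 in UTC: 5:37 AM − 3:30 = 2:07 AM on Sep 18.
+7 hours and 44 minutes → arrive 9:51 AM UTC on Sep 18.
Flight 2 in UTC: 8:57 AM − 3:00 = 5:57 AM on Sep 18.
+1 hour and 40 minutes → arrive 7:37 AM UTC on Sep 18.
Flight 2 lands earlier by 2 hours 14 minutes.

the second, by 2 hours 14 minutes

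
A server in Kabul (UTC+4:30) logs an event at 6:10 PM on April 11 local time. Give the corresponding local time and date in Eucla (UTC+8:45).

10:25 PM on Apr 11

Eucla is 4:15 ahead of Kabul.
Shift by the zone difference: 6:10 PM + 4:15 = 10:25 PM on Apr 11 in Eucla.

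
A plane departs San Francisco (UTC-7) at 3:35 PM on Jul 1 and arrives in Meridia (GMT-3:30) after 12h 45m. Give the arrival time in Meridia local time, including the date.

7:50 AM on Jul 2

Convert departure to UTC: 3:35 PM + 7:00 = 10:35 PM UTC on Jul 1.
Add 12 hours 45 minutes travel time → 11:20 AM UTC (Jul 2).
Meridia is UTC−3:30, so local arrival = 11:20 AM − 3:30 = 7:50 AM on Jul 2.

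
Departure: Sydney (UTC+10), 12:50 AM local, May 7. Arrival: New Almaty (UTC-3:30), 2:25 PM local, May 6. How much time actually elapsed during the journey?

Departure in UTC: 12:50 AM − 10:00 = 2:50 PM on May 6.
Arrival in UTC: 2:25 PM + 3:30 = 5:55 PM on May 6.
Elapsed = 5:55 PM − 2:50 PM = 3 hours 5 minutes.

3 hours 5 minutes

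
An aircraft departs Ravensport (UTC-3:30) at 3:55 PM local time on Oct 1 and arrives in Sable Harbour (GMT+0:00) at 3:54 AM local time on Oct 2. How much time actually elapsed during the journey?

Departure in UTC: 3:55 PM + 3:30 = 7:25 PM on Oct 1.
Arrival is already UTC: 3:54 AM on Oct 2.
Elapsed = 3:54 AM − 7:25 PM (+1 day) = 8 hours 29 minutes.

8 hours 29 minutes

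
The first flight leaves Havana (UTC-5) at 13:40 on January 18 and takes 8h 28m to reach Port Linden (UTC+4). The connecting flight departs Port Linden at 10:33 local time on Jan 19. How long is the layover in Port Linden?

Convert departure to UTC: 13:40 + 5:00 = 18:40 UTC on Jan 18.
Add 8 hours and 28 minutes flight time → 03:08 UTC (Jan 19).
Port Linden is UTC+4:00, so local arrival = 03:08 + 4:00 = 07:08 on Jan 19.
Layover = 10:33 − 07:08 = 3 hours 25 minutes.

3 hours 25 minutes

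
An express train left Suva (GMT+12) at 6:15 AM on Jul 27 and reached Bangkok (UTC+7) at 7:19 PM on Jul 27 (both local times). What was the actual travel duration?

18 hours 4 minutes

Bangkok is 5:00 behind Suva.
Clock-face elapsed time (ignoring zones) is 13 hours 4 minutes.
Actual elapsed = 13 hours 4 minutes + 5:00 = 18 hours 4 minutes.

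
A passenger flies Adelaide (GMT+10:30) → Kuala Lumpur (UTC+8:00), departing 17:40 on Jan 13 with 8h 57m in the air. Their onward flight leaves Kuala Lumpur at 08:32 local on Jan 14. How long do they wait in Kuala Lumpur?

Convert departure to UTC: 17:40 − 10:30 = 07:10 UTC on Jan 13.
Add 8 hours and 57 minutes flight time → 16:07 UTC.
Kuala Lumpur is UTC+8:00, so local arrival = 16:07 + 8:00 = 00:07 on Jan 14.
Layover = 08:32 − 00:07 = 8 hours 25 minutes.

8 hours 25 minutes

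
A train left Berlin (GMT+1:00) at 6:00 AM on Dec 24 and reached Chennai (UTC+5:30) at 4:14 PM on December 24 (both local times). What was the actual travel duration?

Departure in UTC: 6:00 AM − 1:00 = 5:00 AM on Dec 24.
Arrival in UTC: 4:14 PM − 5:30 = 10:44 AM on Dec 24.
Elapsed = 10:44 AM − 5:00 AM = 5 hours 44 minutes.

5 hours 44 minutes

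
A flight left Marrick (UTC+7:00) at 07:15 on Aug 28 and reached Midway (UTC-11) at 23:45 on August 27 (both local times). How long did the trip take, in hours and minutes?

10 hours 30 minutes

Midway is 18:00 behind Marrick.
Clock-face elapsed time (ignoring zones) is −7 hours 30 minutes.
Actual elapsed = −7 hours 30 minutes + 18:00 = 10 hours 30 minutes.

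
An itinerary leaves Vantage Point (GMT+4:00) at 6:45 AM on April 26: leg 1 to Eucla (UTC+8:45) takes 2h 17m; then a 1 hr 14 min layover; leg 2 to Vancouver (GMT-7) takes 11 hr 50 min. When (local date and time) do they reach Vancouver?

Convert departure to UTC: 6:45 AM − 4:00 = 2:45 AM UTC on Apr 26.
Add 2 hours and 17 minutes leg 1 → 5:02 AM UTC.
Add 1 hour and 14 minutes layover in Eucla → 6:16 AM UTC.
Add 11 hours and 50 minutes leg 2 → 6:06 PM UTC.
Vancouver is UTC−7:00, so local arrival = 6:06 PM − 7:00 = 11:06 AM on Apr 26.

11:06 AM on April 26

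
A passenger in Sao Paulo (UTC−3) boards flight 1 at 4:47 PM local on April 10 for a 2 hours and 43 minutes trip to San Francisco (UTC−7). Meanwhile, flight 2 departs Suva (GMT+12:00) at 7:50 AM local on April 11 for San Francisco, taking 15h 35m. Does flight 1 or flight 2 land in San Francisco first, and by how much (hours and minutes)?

the first, by 12 hours 55 minutes

Flight 1 in UTC: 4:47 PM + 3:00 = 7:47 PM on Apr 10.
+2 hours and 43 minutes → arrive 10:30 PM UTC on Apr 10.
Flight 2 in UTC: 7:50 AM − 12:00 = 7:50 PM on Apr 10.
+15 hours 35 minutes → arrive 11:25 AM UTC on Apr 11.
Flight 1 lands earlier by 12 hours 55 minutes.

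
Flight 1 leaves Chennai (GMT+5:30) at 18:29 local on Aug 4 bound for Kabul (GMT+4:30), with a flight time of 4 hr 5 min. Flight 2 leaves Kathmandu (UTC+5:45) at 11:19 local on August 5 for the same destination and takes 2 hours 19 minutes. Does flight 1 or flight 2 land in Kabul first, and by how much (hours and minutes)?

the first, by 14 hours 49 minutes

Flight 1 in UTC: 18:29 − 5:30 = 12:59 on Aug 4.
+4 hours and 5 minutes → arrive 17:04 UTC on Aug 4.
Flight 2 in UTC: 11:19 − 5:45 = 05:34 on Aug 5.
+2 hours and 19 minutes → arrive 07:53 UTC on Aug 5.
Flight 1 lands earlier by 14 hours 49 minutes.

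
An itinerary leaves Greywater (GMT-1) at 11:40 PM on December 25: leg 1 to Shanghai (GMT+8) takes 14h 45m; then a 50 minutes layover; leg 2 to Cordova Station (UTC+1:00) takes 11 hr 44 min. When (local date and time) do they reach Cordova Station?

Convert departure to UTC: 11:40 PM + 1:00 = 12:40 AM UTC on Dec 26.
Add 14 hours 45 minutes leg 1 → 3:25 PM UTC.
Add 50 minutes layover in Shanghai → 4:15 PM UTC.
Add 11 hours 44 minutes leg 2 → 3:59 AM UTC (Dec 27).
Cordova Station is UTC+1:00, so local arrival = 3:59 AM + 1:00 = 4:59 AM on Dec 27.

4:59 AM on December 27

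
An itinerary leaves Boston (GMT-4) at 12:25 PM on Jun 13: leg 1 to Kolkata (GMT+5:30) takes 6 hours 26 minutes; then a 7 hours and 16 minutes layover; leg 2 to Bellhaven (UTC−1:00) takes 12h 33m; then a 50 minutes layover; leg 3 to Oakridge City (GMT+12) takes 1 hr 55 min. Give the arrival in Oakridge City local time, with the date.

Convert departure to UTC: 12:25 PM + 4:00 = 4:25 PM UTC on Jun 13.
Add 6 hours 26 minutes leg 1 → 10:51 PM UTC.
Add 7 hours and 16 minutes layover in Kolkata → 6:07 AM UTC (Jun 14).
Add 12 hours 33 minutes leg 2 → 6:40 PM UTC.
Add 50 minutes layover in Bellhaven → 7:30 PM UTC.
Add 1 hour and 55 minutes leg 3 → 9:25 PM UTC.
Oakridge City is UTC+12:00, so local arrival = 9:25 PM + 12:00 = 9:25 AM on Jun 15.

9:25 AM on June 15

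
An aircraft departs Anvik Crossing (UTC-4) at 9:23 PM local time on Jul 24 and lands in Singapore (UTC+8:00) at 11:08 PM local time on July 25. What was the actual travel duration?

13 hours 45 minutes

Departure in UTC: 9:23 PM + 4:00 = 1:23 AM on Jul 25.
Arrival in UTC: 11:08 PM − 8:00 = 3:08 PM on Jul 25.
Elapsed = 3:08 PM − 1:23 AM = 13 hours 45 minutes.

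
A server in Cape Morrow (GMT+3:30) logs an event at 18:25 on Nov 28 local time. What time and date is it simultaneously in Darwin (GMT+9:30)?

In UTC: 18:25 − 3:30 = 14:55 on Nov 28.
Darwin is UTC+9:30: 14:55 + 9:30 = 00:25 on Nov 29.

00:25 on Nov 29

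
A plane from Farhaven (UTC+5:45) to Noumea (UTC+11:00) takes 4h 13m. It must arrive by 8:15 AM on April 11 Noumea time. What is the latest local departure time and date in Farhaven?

10:47 PM on April 10

Target arrival in UTC: 8:15 AM − 11:00 = 9:15 PM on Apr 10.
Subtract 4 hours and 13 minutes → departure 5:02 PM UTC on Apr 10.
Farhaven is UTC+5:45: 5:02 PM + 5:45 = 10:47 PM on Apr 10.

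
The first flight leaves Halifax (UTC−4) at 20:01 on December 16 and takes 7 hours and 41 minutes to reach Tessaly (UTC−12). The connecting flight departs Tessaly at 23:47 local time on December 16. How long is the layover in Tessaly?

Convert departure to UTC: 20:01 + 4:00 = 00:01 UTC on Dec 17.
Add 7 hours 41 minutes flight time → 07:42 UTC.
Tessaly is UTC−12:00, so local arrival = 07:42 − 12:00 = 19:42 on Dec 16.
Layover = 23:47 − 19:42 = 4 hours 5 minutes.

4 hours 5 minutes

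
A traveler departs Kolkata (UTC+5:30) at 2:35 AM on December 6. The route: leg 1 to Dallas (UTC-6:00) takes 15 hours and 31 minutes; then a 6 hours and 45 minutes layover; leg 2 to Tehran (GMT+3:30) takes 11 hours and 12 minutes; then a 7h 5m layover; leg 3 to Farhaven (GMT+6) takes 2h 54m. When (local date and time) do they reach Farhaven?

Convert departure to UTC: 2:35 AM − 5:30 = 9:05 PM UTC on Dec 5.
Add 15 hours 31 minutes leg 1 → 12:36 PM UTC (Dec 6).
Add 6 hours 45 minutes layover in Dallas → 7:21 PM UTC.
Add 11 hours 12 minutes leg 2 → 6:33 AM UTC (Dec 7).
Add 7 hours and 5 minutes layover in Tehran → 1:38 PM UTC.
Add 2 hours 54 minutes leg 3 → 4:32 PM UTC.
Farhaven is UTC+6:00, so local arrival = 4:32 PM + 6:00 = 10:32 PM on Dec 7.

10:32 PM on December 7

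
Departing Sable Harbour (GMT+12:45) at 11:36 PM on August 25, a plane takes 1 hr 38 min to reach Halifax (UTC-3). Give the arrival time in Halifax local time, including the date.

9:29 AM on Aug 25

Convert departure to UTC: 11:36 PM − 12:45 = 10:51 AM UTC on Aug 25.
Add 1 hour and 38 minutes travel time → 12:29 PM UTC.
Halifax is UTC−3:00, so local arrival = 12:29 PM − 3:00 = 9:29 AM on Aug 25.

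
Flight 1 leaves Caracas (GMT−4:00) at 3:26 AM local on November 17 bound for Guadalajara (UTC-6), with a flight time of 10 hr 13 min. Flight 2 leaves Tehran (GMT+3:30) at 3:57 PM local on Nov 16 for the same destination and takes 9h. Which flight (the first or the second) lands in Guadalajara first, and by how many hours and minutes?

the second, by 20 hours 12 minutes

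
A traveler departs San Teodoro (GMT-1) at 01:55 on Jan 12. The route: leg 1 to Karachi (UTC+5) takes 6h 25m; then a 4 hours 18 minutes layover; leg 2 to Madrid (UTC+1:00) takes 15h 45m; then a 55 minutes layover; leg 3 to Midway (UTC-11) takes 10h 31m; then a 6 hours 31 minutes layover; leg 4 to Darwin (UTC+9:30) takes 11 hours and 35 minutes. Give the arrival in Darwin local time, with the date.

20:25 on January 14

Convert departure to UTC: 01:55 + 1:00 = 02:55 UTC on Jan 12.
Add 6 hours and 25 minutes leg 1 → 09:20 UTC.
Add 4 hours 18 minutes layover in Karachi → 13:38 UTC.
Add 15 hours 45 minutes leg 2 → 05:23 UTC (Jan 13).
Add 55 minutes layover in Madrid → 06:18 UTC.
Add 10 hours and 31 minutes leg 3 → 16:49 UTC.
Add 6 hours and 31 minutes layover in Midway → 23:20 UTC.
Add 11 hours and 35 minutes leg 4 → 10:55 UTC (Jan 14).
Darwin is UTC+9:30, so local arrival = 10:55 + 9:30 = 20:25 on Jan 14.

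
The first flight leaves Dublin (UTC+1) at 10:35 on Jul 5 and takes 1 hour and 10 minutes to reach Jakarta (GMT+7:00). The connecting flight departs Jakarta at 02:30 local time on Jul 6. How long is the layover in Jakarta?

8 hours 45 minutes

Convert departure to UTC: 10:35 − 1:00 = 09:35 UTC on Jul 5.
Add 1 hour 10 minutes flight time → 10:45 UTC.
Jakarta is UTC+7:00, so local arrival = 10:45 + 7:00 = 17:45 on Jul 5.
Layover = 02:30 − 17:45 (+1 day) = 8 hours 45 minutes.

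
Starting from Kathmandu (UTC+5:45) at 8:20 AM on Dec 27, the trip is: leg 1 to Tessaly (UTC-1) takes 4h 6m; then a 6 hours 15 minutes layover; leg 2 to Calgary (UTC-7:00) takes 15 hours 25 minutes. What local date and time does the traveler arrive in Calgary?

9:21 PM on December 27

Convert departure to UTC: 8:20 AM − 5:45 = 2:35 AM UTC on Dec 27.
Add 4 hours 6 minutes leg 1 → 6:41 AM UTC.
Add 6 hours 15 minutes layover in Tessaly → 12:56 PM UTC.
Add 15 hours and 25 minutes leg 2 → 4:21 AM UTC (Dec 28).
Calgary is UTC−7:00, so local arrival = 4:21 AM − 7:00 = 9:21 PM on Dec 27.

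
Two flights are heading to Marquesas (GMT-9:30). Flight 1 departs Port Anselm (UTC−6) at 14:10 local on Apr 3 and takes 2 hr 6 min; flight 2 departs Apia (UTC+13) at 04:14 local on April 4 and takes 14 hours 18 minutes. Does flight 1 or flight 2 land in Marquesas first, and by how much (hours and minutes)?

Flight 1 in UTC: 14:10 + 6:00 = 20:10 on Apr 3.
+2 hours and 6 minutes → arrive 22:16 UTC on Apr 3.
Flight 2 in UTC: 04:14 − 13:00 = 15:14 on Apr 3.
+14 hours and 18 minutes → arrive 05:32 UTC on Apr 4.
Flight 1 lands earlier by 7 hours 16 minutes.

the first, by 7 hours 16 minutes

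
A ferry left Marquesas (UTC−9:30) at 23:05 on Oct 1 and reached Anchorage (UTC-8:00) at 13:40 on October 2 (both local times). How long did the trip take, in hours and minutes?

Departure in UTC: 23:05 + 9:30 = 08:35 on Oct 2.
Arrival in UTC: 13:40 + 8:00 = 21:40 on Oct 2.
Elapsed = 21:40 − 08:35 = 13 hours 5 minutes.

13 hours 5 minutes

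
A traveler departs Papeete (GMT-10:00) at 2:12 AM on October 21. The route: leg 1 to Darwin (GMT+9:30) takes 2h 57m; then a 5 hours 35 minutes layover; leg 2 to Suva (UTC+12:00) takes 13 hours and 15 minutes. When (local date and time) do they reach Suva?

Convert departure to UTC: 2:12 AM + 10:00 = 12:12 PM UTC on Oct 21.
Add 2 hours and 57 minutes leg 1 → 3:09 PM UTC.
Add 5 hours 35 minutes layover in Darwin → 8:44 PM UTC.
Add 13 hours and 15 minutes leg 2 → 9:59 AM UTC (Oct 22).
Suva is UTC+12:00, so local arrival = 9:59 AM + 12:00 = 9:59 PM on Oct 22.

9:59 PM on Oct 22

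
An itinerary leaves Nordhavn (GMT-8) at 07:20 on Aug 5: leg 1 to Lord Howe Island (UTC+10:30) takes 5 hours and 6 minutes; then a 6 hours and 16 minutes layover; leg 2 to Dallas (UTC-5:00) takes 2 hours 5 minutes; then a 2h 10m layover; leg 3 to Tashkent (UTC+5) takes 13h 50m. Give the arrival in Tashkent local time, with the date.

Convert departure to UTC: 07:20 + 8:00 = 15:20 UTC on Aug 5.
Add 5 hours and 6 minutes leg 1 → 20:26 UTC.
Add 6 hours and 16 minutes layover in Lord Howe Island → 02:42 UTC (Aug 6).
Add 2 hours and 5 minutes leg 2 → 04:47 UTC.
Add 2 hours 10 minutes layover in Dallas → 06:57 UTC.
Add 13 hours and 50 minutes leg 3 → 20:47 UTC.
Tashkent is UTC+5:00, so local arrival = 20:47 + 5:00 = 01:47 on Aug 7.

01:47 on August 7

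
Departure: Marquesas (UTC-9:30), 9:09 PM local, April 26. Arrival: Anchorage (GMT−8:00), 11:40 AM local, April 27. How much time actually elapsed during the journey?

13 hours 1 minute

Departure in UTC: 9:09 PM + 9:30 = 6:39 AM on Apr 27.
Arrival in UTC: 11:40 AM + 8:00 = 7:40 PM on Apr 27.
Elapsed = 7:40 PM − 6:39 AM = 13 hours 1 minute.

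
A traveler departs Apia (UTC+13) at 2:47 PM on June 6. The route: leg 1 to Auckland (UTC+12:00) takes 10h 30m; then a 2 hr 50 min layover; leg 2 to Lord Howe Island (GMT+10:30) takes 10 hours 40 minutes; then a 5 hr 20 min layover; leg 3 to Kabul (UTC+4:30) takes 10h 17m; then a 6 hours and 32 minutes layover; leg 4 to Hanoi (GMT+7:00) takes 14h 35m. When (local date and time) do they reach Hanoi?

Convert departure to UTC: 2:47 PM − 13:00 = 1:47 AM UTC on Jun 6.
Add 10 hours 30 minutes leg 1 → 12:17 PM UTC.
Add 2 hours 50 minutes layover in Auckland → 3:07 PM UTC.
Add 10 hours and 40 minutes leg 2 → 1:47 AM UTC (Jun 7).
Add 5 hours and 20 minutes layover in Lord Howe Island → 7:07 AM UTC.
Add 10 hours and 17 minutes leg 3 → 5:24 PM UTC.
Add 6 hours and 32 minutes layover in Kabul → 11:56 PM UTC.
Add 14 hours and 35 minutes leg 4 → 2:31 PM UTC (Jun 8).
Hanoi is UTC+7:00, so local arrival = 2:31 PM + 7:00 = 9:31 PM on Jun 8.

9:31 PM on June 8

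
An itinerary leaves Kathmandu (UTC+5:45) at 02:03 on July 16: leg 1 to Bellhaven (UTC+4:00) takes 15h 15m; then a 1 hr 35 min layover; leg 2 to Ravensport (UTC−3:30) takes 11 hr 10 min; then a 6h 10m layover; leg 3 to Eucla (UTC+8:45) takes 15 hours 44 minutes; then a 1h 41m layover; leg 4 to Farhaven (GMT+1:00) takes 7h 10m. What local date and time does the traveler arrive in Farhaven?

Convert departure to UTC: 02:03 − 5:45 = 20:18 UTC on Jul 15.
Add 15 hours and 15 minutes leg 1 → 11:33 UTC (Jul 16).
Add 1 hour 35 minutes layover in Bellhaven → 13:08 UTC.
Add 11 hours and 10 minutes leg 2 → 00:18 UTC (Jul 17).
Add 6 hours and 10 minutes layover in Ravensport → 06:28 UTC.
Add 15 hours and 44 minutes leg 3 → 22:12 UTC.
Add 1 hour 41 minutes layover in Eucla → 23:53 UTC.
Add 7 hours 10 minutes leg 4 → 07:03 UTC (Jul 18).
Farhaven is UTC+1:00, so local arrival = 07:03 + 1:00 = 08:03 on Jul 18.

08:03 on July 18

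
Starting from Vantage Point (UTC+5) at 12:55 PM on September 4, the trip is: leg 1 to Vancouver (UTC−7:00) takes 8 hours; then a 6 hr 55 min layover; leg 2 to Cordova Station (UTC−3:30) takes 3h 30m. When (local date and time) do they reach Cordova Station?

Convert departure to UTC: 12:55 PM − 5:00 = 7:55 AM UTC on Sep 4.
Add 8 hours leg 1 → 3:55 PM UTC.
Add 6 hours and 55 minutes layover in Vancouver → 10:50 PM UTC.
Add 3 hours and 30 minutes leg 2 → 2:20 AM UTC (Sep 5).
Cordova Station is UTC−3:30, so local arrival = 2:20 AM − 3:30 = 10:50 PM on Sep 4.

10:50 PM on September 4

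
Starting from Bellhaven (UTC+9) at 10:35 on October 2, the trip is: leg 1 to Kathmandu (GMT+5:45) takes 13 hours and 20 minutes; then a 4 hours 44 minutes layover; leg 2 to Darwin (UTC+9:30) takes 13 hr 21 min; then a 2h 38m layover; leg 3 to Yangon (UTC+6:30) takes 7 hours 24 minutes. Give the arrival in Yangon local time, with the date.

01:32 on Oct 4

Convert departure to UTC: 10:35 − 9:00 = 01:35 UTC on Oct 2.
Add 13 hours and 20 minutes leg 1 → 14:55 UTC.
Add 4 hours and 44 minutes layover in Kathmandu → 19:39 UTC.
Add 13 hours and 21 minutes leg 2 → 09:00 UTC (Oct 3).
Add 2 hours and 38 minutes layover in Darwin → 11:38 UTC.
Add 7 hours 24 minutes leg 3 → 19:02 UTC.
Yangon is UTC+6:30, so local arrival = 19:02 + 6:30 = 01:32 on Oct 4.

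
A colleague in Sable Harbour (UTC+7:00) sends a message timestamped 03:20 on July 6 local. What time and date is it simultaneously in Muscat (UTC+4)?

Muscat is 3:00 behind Sable Harbour.
Shift by the zone difference: 03:20 − 3:00 = 00:20 on Jul 6 in Muscat.

00:20 on July 6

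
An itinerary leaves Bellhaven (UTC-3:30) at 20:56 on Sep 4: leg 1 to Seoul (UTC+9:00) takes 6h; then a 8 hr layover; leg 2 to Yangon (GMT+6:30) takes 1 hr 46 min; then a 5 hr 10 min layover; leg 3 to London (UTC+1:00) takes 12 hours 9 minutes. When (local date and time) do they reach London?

Convert departure to UTC: 20:56 + 3:30 = 00:26 UTC on Sep 5.
Add 6 hours leg 1 → 06:26 UTC.
Add 8 hours layover in Seoul → 14:26 UTC.
Add 1 hour 46 minutes leg 2 → 16:12 UTC.
Add 5 hours and 10 minutes layover in Yangon → 21:22 UTC.
Add 12 hours 9 minutes leg 3 → 09:31 UTC (Sep 6).
London is UTC+1:00, so local arrival = 09:31 + 1:00 = 10:31 on Sep 6.

10:31 on September 6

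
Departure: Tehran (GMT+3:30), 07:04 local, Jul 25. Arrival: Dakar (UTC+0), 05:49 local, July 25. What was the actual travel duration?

2 hours 15 minutes

Dakar is 3:30 behind Tehran.
Clock-face elapsed time (ignoring zones) is −1 hour 15 minutes.
Actual elapsed = −1 hour 15 minutes + 3:30 = 2 hours 15 minutes.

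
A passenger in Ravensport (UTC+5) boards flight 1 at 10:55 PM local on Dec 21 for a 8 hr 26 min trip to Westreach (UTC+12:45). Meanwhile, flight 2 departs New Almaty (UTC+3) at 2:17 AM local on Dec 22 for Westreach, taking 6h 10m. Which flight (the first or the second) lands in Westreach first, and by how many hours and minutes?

Flight 1 in UTC: 10:55 PM − 5:00 = 5:55 PM on Dec 21.
+8 hours and 26 minutes → arrive 2:21 AM UTC on Dec 22.
Flight 2 in UTC: 2:17 AM − 3:00 = 11:17 PM on Dec 21.
+6 hours 10 minutes → arrive 5:27 AM UTC on Dec 22.
Flight 1 lands earlier by 3 hours 6 minutes.

the first, by 3 hours 6 minutes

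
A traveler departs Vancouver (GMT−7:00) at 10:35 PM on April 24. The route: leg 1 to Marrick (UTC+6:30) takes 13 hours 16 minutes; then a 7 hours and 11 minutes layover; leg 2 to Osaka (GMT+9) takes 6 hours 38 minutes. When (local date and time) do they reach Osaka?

5:40 PM on April 26

Convert departure to UTC: 10:35 PM + 7:00 = 5:35 AM UTC on Apr 25.
Add 13 hours 16 minutes leg 1 → 6:51 PM UTC.
Add 7 hours and 11 minutes layover in Marrick → 2:02 AM UTC (Apr 26).
Add 6 hours and 38 minutes leg 2 → 8:40 AM UTC.
Osaka is UTC+9:00, so local arrival = 8:40 AM + 9:00 = 5:40 PM on Apr 26.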